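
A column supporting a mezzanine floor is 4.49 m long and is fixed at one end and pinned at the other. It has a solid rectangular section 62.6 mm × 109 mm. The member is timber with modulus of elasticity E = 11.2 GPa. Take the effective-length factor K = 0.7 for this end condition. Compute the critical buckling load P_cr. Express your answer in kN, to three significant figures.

P_cr ≈ 24.9 kN

Buckling occurs about the weak axis: I_min = h·b³/12 with b = 62.6 mm (the shorter side).
I_min = 109×62.6³/12 = 2.228×10^6 mm⁴
I = 2.228×10^6 mm⁴ = 2.228×10^-6 m⁴
Effective length L_e = K·L = 0.7 × 4.49 = 3.143 m
P_cr = π²EI / L_e² = π² × 11.2×10⁹ × 2.228×10^-6 / 3.143² = 2.493×10^4 N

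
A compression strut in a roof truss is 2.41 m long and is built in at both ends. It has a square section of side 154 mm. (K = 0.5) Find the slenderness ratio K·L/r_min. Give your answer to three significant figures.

For a square r = a/√12 = 154/√12 = 44.46 mm
L_e = K·L = 0.5 × 2.41 m = 1.205 m = 1205.0 mm
λ = L_e / r_min = 1205.0 / 44.46 = 27.1

λ ≈ 27.1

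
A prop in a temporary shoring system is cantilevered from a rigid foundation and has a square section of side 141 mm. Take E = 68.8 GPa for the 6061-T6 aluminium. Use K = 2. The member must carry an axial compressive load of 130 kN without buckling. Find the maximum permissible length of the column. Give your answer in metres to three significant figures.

L_max ≈ 6.56 m

I = a⁴/12 = 141⁴/12 = 3.294×10^7 mm⁴
I = 3.294×10^-5 m⁴
At the buckling limit P_cr = P = 1.300×10^5 N
From P_cr = π²EI/(K·L)²:  L = (1/K)·√(π²EI/P_cr) = (1/2)·√(π²×6.88×10^10×3.294×10^-5/1.300×10^5)
L = 6.56 m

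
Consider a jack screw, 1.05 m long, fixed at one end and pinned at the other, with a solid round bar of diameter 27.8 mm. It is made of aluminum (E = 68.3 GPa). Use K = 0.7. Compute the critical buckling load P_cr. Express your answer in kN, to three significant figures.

P_cr ≈ 36.6 kN

I = πd⁴/64 = π×27.8⁴/64 = 2.932×10^4 mm⁴
I = 2.932×10^4 mm⁴ = 2.932×10^-8 m⁴
Effective length L_e = K·L = 0.7 × 1.05 = 0.7350 m
P_cr = π²EI / L_e² = π² × 68.3×10⁹ × 2.932×10^-8 / 0.7350² = 3.658×10^4 N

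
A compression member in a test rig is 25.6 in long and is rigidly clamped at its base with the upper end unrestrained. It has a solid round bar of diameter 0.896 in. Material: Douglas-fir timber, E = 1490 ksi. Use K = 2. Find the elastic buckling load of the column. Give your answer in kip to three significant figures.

P_cr ≈ 0.177 kip

I = πd⁴/64 = π×0.896⁴/64 = 3.164×10^-2 in⁴
Effective length L_e = K·L = 2 × 25.6 = 51.20 in
P_cr = π²EI / L_e² = π² × 1490×10³ × 3.164×10^-2 / 51.20² = 177.5 lb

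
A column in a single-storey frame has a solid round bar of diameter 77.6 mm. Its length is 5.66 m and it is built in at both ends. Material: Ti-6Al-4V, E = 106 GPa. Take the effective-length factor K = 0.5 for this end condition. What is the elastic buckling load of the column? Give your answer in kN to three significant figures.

P_cr ≈ 233 kN

I = πd⁴/64 = π×77.6⁴/64 = 1.780×10^6 mm⁴
I = 1.780×10^6 mm⁴ = 1.780×10^-6 m⁴
Effective length L_e = K·L = 0.5 × 5.66 = 2.830 m
P_cr = π²EI / L_e² = π² × 106×10⁹ × 1.780×10^-6 / 2.830² = 2.325×10^5 N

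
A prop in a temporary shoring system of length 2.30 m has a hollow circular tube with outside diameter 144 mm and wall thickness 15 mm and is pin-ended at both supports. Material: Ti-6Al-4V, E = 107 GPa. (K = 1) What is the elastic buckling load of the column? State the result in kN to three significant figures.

Inner diameter d_i = 144 − 2×15 = 114.0 mm
I = π(d_o⁴ − d_i⁴)/64 = π(144⁴ − 114.0⁴)/64 = 1.282×10^7 mm⁴
I = 1.282×10^7 mm⁴ = 1.282×10^-5 m⁴
Effective length L_e = K·L = 1 × 2.30 = 2.300 m
P_cr = π²EI / L_e² = π² × 107×10⁹ × 1.282×10^-5 / 2.300² = 2.558×10^6 N

P_cr ≈ 2560 kN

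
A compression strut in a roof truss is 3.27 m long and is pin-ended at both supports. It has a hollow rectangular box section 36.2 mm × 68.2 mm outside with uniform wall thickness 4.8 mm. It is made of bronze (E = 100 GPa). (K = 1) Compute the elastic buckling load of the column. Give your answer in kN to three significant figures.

Inner dimensions: h_i = 68.2 − 2×4.8 = 58.60 mm, b_i = 36.2 − 2×4.8 = 26.60 mm
Weak-axis I_min = (h_o·b_o³ − h_i·b_i³)/12 with b_o = 36.2, b_i = 26.60 mm (shorter outer/inner sides).
I_min = (68.2×36.2³ − 58.60×26.60³)/12 = 1.777×10^5 mm⁴
I = 1.777×10^5 mm⁴ = 1.777×10^-7 m⁴
Effective length L_e = K·L = 1 × 3.27 = 3.270 m
P_cr = π²EI / L_e² = π² × 100×10⁹ × 1.777×10^-7 / 3.270² = 1.640×10^4 N

P_cr ≈ 16.4 kN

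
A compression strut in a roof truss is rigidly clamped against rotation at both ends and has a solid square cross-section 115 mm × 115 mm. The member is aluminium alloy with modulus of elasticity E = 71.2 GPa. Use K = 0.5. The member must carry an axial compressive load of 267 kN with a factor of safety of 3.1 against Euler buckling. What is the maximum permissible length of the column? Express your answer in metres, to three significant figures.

I = a⁴/12 = 115⁴/12 = 1.458×10^7 mm⁴
I = 1.458×10^-5 m⁴
Required critical load P_cr = n·P = 3.1 × 267 = 827.7 kN = 8.277×10^5 N
From P_cr = π²EI/(K·L)²:  L = (1/K)·√(π²EI/P_cr) = (1/0.5)·√(π²×7.12×10^10×1.458×10^-5/8.277×10^5)
L = 7.04 m

L_max ≈ 7.04 m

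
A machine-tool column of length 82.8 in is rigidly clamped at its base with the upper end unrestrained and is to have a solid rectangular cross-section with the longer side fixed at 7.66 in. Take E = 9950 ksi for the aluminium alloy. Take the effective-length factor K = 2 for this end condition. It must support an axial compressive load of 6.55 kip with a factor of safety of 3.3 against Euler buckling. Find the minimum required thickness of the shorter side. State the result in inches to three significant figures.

Required P_cr = n·P = 3.3 × 6.55 = 21.62 kip
L_e = K·L = 2 × 82.8 = 165.6 in
Required I = P_cr·L_e²/(π²E) = 2.162×10^4 × 165.6² / (π² × 9.95×10^6) = 6.036 in⁴
Rectangle, weak axis: I_min = h·b³/12 with h = 7.66 in fixed  ⇒  b = (12I/h)^(1/3) = 2.11 in

b ≈ 2.11 in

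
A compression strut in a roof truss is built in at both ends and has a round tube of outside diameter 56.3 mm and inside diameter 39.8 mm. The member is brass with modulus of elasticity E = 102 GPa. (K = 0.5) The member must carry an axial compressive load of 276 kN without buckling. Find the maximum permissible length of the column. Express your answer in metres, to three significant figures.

d_o = 56.3 mm, d_i = 39.8 mm
I = π(d_o⁴ − d_i⁴)/64 = π(56.3⁴ − 39.80⁴)/64 = 3.700×10^5 mm⁴
I = 3.700×10^-7 m⁴
At the buckling limit P_cr = P = 2.760×10^5 N
From P_cr = π²EI/(K·L)²:  L = (1/K)·√(π²EI/P_cr) = (1/0.5)·√(π²×1.02×10^11×3.700×10^-7/2.760×10^5)
L = 2.32 m

L_max ≈ 2.32 m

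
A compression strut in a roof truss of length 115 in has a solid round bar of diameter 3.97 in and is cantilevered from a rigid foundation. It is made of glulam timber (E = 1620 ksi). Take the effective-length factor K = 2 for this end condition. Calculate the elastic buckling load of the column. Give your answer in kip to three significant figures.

P_cr ≈ 3.69 kip

I = πd⁴/64 = π×3.97⁴/64 = 12.19 in⁴
Effective length L_e = K·L = 2 × 115 = 230.0 in
P_cr = π²EI / L_e² = π² × 1620×10³ × 12.19 / 230.0² = 3.685×10^3 lb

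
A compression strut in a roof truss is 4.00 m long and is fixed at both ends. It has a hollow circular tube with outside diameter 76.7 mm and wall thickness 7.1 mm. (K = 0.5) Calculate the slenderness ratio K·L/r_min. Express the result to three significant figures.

λ ≈ 80.9

Inner diameter d_i = 76.7 − 2×7.1 = 62.50 mm
I = π(d_o⁴ − d_i⁴)/64 = π(76.7⁴ − 62.50⁴)/64 = 9.498×10^5 mm⁴
A = 1.552×10^3 mm²;  r_min = √(I/A) = √(9.498×10^5/1.552×10^3) = 24.74 mm
L_e = K·L = 0.5 × 4.00 m = 2.000 m = 2000.0 mm
λ = L_e / r_min = 2000.0 / 24.74 = 80.9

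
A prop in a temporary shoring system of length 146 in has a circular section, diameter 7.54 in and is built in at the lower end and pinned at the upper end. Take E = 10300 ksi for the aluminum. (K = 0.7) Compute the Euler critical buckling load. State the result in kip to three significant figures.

P_cr ≈ 1540 kip

I = πd⁴/64 = π×7.54⁴/64 = 158.7 in⁴
Effective length L_e = K·L = 0.7 × 146 = 102.2 in
P_cr = π²EI / L_e² = π² × 10300×10³ × 158.7 / 102.2² = 1.544×10^6 lb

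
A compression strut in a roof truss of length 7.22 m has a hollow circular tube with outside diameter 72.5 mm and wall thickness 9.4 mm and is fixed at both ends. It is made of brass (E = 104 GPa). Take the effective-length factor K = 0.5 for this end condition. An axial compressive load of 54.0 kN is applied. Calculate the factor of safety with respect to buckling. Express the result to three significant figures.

n ≈ 1.38

Inner diameter d_i = 72.5 − 2×9.4 = 53.70 mm
I = π(d_o⁴ − d_i⁴)/64 = π(72.5⁴ − 53.70⁴)/64 = 9.480×10^5 mm⁴
I = 9.480×10^5 mm⁴ = 9.480×10^-7 m⁴
Effective length L_e = K·L = 0.5 × 7.22 = 3.610 m
P_cr = π²EI / L_e² = π² × 104×10⁹ × 9.480×10^-7 / 3.610² = 7.467×10^4 N
Factor of safety n = P_cr / P = 74.667 / 54.0 = 1.38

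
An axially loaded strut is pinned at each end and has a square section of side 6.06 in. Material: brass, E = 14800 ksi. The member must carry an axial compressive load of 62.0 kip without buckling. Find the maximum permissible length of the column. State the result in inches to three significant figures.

I = a⁴/12 = 6.06⁴/12 = 112.4 in⁴
At the buckling limit P_cr = P = 6.200×10^4 lb
From P_cr = π²EI/(K·L)²:  L = (1/K)·√(π²EI/P_cr) = (1/1)·√(π²×1.48×10^7×112.4/6.200×10^4)
L = 515 in

L_max ≈ 515 in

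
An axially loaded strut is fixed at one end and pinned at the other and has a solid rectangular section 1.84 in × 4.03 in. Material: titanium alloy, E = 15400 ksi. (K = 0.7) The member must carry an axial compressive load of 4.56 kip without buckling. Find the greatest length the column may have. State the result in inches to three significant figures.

L_max ≈ 377 in

Buckling occurs about the weak axis: I_min = h·b³/12 with b = 1.84 in (the shorter side).
I_min = 4.03×1.84³/12 = 2.092 in⁴
At the buckling limit P_cr = P = 4.560×10^3 lb
From P_cr = π²EI/(K·L)²:  L = (1/K)·√(π²EI/P_cr) = (1/0.7)·√(π²×1.54×10^7×2.092/4.560×10^3)
L = 377 in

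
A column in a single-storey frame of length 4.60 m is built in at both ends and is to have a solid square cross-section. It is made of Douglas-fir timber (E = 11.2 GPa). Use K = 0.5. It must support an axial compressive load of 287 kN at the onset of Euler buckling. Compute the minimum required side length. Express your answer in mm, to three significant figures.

a ≈ 113 mm

L_e = K·L = 0.5 × 4.60 = 2.300 m
Required I = P_cr·L_e²/(π²E) = 2.870×10^5 × 2.300² / (π² × 1.12×10^10) = 1.373×10^-5 m⁴
I_req = 1.373×10^7 mm⁴
Solid square: I = a⁴/12  ⇒  a = (12I)^(1/4) = (12×1.373×10^7)^(1/4) = 113 mm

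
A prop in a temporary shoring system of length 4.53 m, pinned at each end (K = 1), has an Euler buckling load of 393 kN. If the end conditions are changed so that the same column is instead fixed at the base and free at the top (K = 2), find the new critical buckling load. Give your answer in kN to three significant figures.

P_cr ∝ 1/K², so P_cr,new = P_cr,old × (K_old/K_new)² = 393 × (1/2)²
= 393 × 0.2500 = 98.2 kN

P_cr ≈ 98.2 kN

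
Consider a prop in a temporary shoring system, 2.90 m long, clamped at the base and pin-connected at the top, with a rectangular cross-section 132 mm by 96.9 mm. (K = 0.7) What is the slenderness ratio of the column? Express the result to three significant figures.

Buckling occurs about the weak axis: I_min = h·b³/12 with b = 96.9 mm (the shorter side).
I_min = 132×96.9³/12 = 1.001×10^7 mm⁴
A = 1.279×10^4 mm²;  r_min = √(I/A) = √(1.001×10^7/1.279×10^4) = 27.97 mm
L_e = K·L = 0.7 × 2.90 m = 2.030 m = 2030.0 mm
λ = L_e / r_min = 2030.0 / 27.97 = 72.6

λ ≈ 72.6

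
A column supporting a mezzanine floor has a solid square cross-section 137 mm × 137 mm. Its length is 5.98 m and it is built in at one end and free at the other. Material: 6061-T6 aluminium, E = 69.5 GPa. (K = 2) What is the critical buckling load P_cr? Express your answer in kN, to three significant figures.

I = a⁴/12 = 137⁴/12 = 2.936×10^7 mm⁴
I = 2.936×10^7 mm⁴ = 2.936×10^-5 m⁴
Effective length L_e = K·L = 2 × 5.98 = 11.96 m
P_cr = π²EI / L_e² = π² × 69.5×10⁹ × 2.936×10^-5 / 11.96² = 1.408×10^5 N

P_cr ≈ 141 kN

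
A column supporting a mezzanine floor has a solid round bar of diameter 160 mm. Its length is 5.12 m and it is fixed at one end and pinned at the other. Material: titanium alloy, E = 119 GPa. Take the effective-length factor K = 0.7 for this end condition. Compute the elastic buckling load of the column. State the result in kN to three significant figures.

P_cr ≈ 2940 kN

I = πd⁴/64 = π×160⁴/64 = 3.217×10^7 mm⁴
I = 3.217×10^7 mm⁴ = 3.217×10^-5 m⁴
Effective length L_e = K·L = 0.7 × 5.12 = 3.584 m
P_cr = π²EI / L_e² = π² × 119×10⁹ × 3.217×10^-5 / 3.584² = 2.941×10^6 N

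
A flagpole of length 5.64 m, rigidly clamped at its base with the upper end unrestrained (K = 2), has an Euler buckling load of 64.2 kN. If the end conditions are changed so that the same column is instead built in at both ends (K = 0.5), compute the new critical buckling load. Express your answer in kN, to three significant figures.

P_cr ≈ 1030 kN

P_cr ∝ 1/K², so P_cr,new = P_cr,old × (K_old/K_new)² = 64.2 × (2/0.5)²
= 64.2 × 16.00 = 1030 kN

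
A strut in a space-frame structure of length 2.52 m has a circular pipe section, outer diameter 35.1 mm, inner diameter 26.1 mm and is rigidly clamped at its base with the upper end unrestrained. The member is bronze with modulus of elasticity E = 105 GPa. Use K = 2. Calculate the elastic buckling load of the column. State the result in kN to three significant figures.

d_o = 35.1 mm, d_i = 26.1 mm
I = π(d_o⁴ − d_i⁴)/64 = π(35.1⁴ − 26.10⁴)/64 = 5.173×10^4 mm⁴
I = 5.173×10^4 mm⁴ = 5.173×10^-8 m⁴
Effective length L_e = K·L = 2 × 2.52 = 5.040 m
P_cr = π²EI / L_e² = π² × 105×10⁹ × 5.173×10^-8 / 5.040² = 2.110×10^3 N

P_cr ≈ 2.11 kN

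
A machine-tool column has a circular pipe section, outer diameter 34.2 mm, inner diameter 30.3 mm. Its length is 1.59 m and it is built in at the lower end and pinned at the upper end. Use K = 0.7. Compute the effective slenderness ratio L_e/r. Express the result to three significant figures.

λ ≈ 97.4

d_o = 34.2 mm, d_i = 30.3 mm
I = π(d_o⁴ − d_i⁴)/64 = π(34.2⁴ − 30.30⁴)/64 = 2.578×10^4 mm⁴
A = 197.6 mm²;  r_min = √(I/A) = √(2.578×10^4/197.6) = 11.42 mm
L_e = K·L = 0.7 × 1.59 m = 1.113 m = 1113.0 mm
λ = L_e / r_min = 1113.0 / 11.42 = 97.4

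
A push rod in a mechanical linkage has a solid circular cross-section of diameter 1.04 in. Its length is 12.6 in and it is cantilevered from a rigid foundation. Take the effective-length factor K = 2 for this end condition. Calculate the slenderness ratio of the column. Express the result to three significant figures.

λ ≈ 96.9

For a solid circle r = d/4 = 1.04/4 = 0.2600 in
L_e = K·L = 2 × 12.6 = 25.20 in
λ = L_e / r_min = 25.200 / 0.2600 = 96.9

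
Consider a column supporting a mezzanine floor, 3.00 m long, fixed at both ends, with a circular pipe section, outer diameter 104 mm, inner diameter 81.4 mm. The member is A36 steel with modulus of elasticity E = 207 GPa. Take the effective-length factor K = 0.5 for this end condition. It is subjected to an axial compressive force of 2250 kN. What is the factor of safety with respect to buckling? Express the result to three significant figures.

n ≈ 1.45

d_o = 104 mm, d_i = 81.4 mm
I = π(d_o⁴ − d_i⁴)/64 = π(104⁴ − 81.40⁴)/64 = 3.587×10^6 mm⁴
I = 3.587×10^6 mm⁴ = 3.587×10^-6 m⁴
Effective length L_e = K·L = 0.5 × 3.00 = 1.500 m
P_cr = π²EI / L_e² = π² × 207×10⁹ × 3.587×10^-6 / 1.500² = 3.257×10^6 N
Factor of safety n = P_cr / P = 3257.4 / 2250 = 1.45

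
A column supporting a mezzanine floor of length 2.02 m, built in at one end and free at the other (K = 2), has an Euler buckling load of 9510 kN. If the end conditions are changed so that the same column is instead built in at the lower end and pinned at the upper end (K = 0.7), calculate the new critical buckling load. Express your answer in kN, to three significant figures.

P_cr ∝ 1/K², so P_cr,new = P_cr,old × (K_old/K_new)² = 9510 × (2/0.7)²
= 9510 × 8.163 = 77600 kN

P_cr ≈ 77600 kN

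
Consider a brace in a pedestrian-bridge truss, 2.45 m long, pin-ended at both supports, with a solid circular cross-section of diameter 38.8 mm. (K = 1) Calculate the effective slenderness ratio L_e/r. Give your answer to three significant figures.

λ ≈ 253

I = πd⁴/64 = π×38.8⁴/64 = 1.112×10^5 mm⁴
A = 1.182×10^3 mm²;  r_min = √(I/A) = √(1.112×10^5/1.182×10^3) = 9.700 mm
L_e = K·L = 1 × 2.45 m = 2.450 m = 2450.0 mm
λ = L_e / r_min = 2450.0 / 9.700 = 253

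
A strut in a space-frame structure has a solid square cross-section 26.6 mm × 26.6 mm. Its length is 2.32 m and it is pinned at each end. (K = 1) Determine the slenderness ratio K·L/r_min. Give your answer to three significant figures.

For a square r = a/√12 = 26.6/√12 = 7.679 mm
L_e = K·L = 1 × 2.32 m = 2.320 m = 2320.0 mm
λ = L_e / r_min = 2320.0 / 7.679 = 302

λ ≈ 302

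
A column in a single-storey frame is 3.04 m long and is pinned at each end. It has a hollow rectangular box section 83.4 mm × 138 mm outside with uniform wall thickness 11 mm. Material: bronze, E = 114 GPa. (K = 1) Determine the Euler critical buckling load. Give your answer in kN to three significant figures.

P_cr ≈ 540 kN

Inner dimensions: h_i = 138 − 2×11 = 116.0 mm, b_i = 83.4 − 2×11 = 61.40 mm
Weak-axis I_min = (h_o·b_o³ − h_i·b_i³)/12 with b_o = 83.4, b_i = 61.40 mm (shorter outer/inner sides).
I_min = (138×83.4³ − 116.0×61.40³)/12 = 4.433×10^6 mm⁴
I = 4.433×10^6 mm⁴ = 4.433×10^-6 m⁴
Effective length L_e = K·L = 1 × 3.04 = 3.040 m
P_cr = π²EI / L_e² = π² × 114×10⁹ × 4.433×10^-6 / 3.040² = 5.398×10^5 N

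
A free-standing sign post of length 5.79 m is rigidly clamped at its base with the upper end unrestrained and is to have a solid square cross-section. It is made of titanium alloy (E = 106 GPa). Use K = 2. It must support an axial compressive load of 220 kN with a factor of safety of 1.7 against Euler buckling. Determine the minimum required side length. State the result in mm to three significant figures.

a ≈ 155 mm

Required P_cr = n·P = 1.7 × 220 = 374.0 kN
L_e = K·L = 2 × 5.79 = 11.58 m
Required I = P_cr·L_e²/(π²E) = 3.740×10^5 × 11.58² / (π² × 1.06×10^11) = 4.794×10^-5 m⁴
I_req = 4.794×10^7 mm⁴
Solid square: I = a⁴/12  ⇒  a = (12I)^(1/4) = (12×4.794×10^7)^(1/4) = 155 mm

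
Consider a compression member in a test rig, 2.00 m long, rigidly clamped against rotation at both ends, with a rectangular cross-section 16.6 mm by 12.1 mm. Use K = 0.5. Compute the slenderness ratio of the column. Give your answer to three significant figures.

λ ≈ 286

For a rectangle r_min = b/√12 = 12.1/√12 = 3.493 mm
L_e = K·L = 0.5 × 2.00 m = 1.000 m = 1000.0 mm
λ = L_e / r_min = 1000.0 / 3.493 = 286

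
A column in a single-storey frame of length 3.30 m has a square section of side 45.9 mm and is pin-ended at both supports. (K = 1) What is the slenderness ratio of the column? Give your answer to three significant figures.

For a square r = a/√12 = 45.9/√12 = 13.25 mm
L_e = K·L = 1 × 3.30 m = 3.300 m = 3300.0 mm
λ = L_e / r_min = 3300.0 / 13.25 = 249

λ ≈ 249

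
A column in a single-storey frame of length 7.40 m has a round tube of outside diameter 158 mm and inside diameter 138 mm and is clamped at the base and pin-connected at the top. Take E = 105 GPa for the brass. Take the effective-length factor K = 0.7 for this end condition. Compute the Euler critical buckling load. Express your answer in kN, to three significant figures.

d_o = 158 mm, d_i = 138 mm
I = π(d_o⁴ − d_i⁴)/64 = π(158⁴ − 138.0⁴)/64 = 1.279×10^7 mm⁴
I = 1.279×10^7 mm⁴ = 1.279×10^-5 m⁴
Effective length L_e = K·L = 0.7 × 7.40 = 5.180 m
P_cr = π²EI / L_e² = π² × 105×10⁹ × 1.279×10^-5 / 5.180² = 4.939×10^5 N

P_cr ≈ 494 kN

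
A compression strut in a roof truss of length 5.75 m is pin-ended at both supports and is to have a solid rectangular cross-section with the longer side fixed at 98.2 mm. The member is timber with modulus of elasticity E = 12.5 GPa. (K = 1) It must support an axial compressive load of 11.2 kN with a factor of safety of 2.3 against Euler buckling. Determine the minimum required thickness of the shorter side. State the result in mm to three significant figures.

b ≈ 94.5 mm

Required P_cr = n·P = 2.3 × 11.2 = 25.76 kN
L_e = K·L = 1 × 5.75 = 5.750 m
Required I = P_cr·L_e²/(π²E) = 2.576×10^4 × 5.750² / (π² × 1.25×10^10) = 6.904×10^-6 m⁴
I_req = 6.904×10^6 mm⁴
Rectangle, weak axis: I_min = h·b³/12 with h = 98.2 mm fixed  ⇒  b = (12I/h)^(1/3) = 94.5 mm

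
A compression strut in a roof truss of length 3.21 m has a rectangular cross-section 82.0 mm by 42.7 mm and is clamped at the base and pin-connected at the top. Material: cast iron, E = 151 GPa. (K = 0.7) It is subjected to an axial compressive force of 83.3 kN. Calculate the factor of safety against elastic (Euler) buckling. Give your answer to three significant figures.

n ≈ 1.89

Buckling occurs about the weak axis: I_min = h·b³/12 with b = 42.7 mm (the shorter side).
I_min = 82.0×42.7³/12 = 5.320×10^5 mm⁴
I = 5.320×10^5 mm⁴ = 5.320×10^-7 m⁴
Effective length L_e = K·L = 0.7 × 3.21 = 2.247 m
P_cr = π²EI / L_e² = π² × 151×10⁹ × 5.320×10^-7 / 2.247² = 1.570×10^5 N
Factor of safety n = P_cr / P = 157.03 / 83.3 = 1.89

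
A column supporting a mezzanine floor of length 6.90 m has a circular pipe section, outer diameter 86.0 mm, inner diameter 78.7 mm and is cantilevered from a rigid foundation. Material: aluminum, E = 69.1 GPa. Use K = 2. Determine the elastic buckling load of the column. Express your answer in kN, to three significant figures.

d_o = 86.0 mm, d_i = 78.7 mm
I = π(d_o⁴ − d_i⁴)/64 = π(86.0⁴ − 78.70⁴)/64 = 8.020×10^5 mm⁴
I = 8.020×10^5 mm⁴ = 8.020×10^-7 m⁴
Effective length L_e = K·L = 2 × 6.90 = 13.80 m
P_cr = π²EI / L_e² = π² × 69.1×10⁹ × 8.020×10^-7 / 13.80² = 2.872×10^3 N

P_cr ≈ 2.87 kN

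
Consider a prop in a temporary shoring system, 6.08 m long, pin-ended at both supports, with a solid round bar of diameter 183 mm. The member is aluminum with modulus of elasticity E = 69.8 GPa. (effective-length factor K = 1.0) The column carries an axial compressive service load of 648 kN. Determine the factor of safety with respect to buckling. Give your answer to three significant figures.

I = πd⁴/64 = π×183⁴/64 = 5.505×10^7 mm⁴
I = 5.505×10^7 mm⁴ = 5.505×10^-5 m⁴
Effective length L_e = K·L = 1 × 6.08 = 6.080 m
P_cr = π²EI / L_e² = π² × 69.8×10⁹ × 5.505×10^-5 / 6.080² = 1.026×10^6 N
Factor of safety n = P_cr / P = 1025.9 / 648 = 1.58

n ≈ 1.58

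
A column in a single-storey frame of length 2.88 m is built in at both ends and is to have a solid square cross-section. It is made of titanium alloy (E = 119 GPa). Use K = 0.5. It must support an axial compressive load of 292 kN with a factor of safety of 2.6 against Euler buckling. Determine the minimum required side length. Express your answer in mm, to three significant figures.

a ≈ 63.3 mm

Required P_cr = n·P = 2.6 × 292 = 759.2 kN
L_e = K·L = 0.5 × 2.88 = 1.440 m
Required I = P_cr·L_e²/(π²E) = 7.592×10^5 × 1.440² / (π² × 1.19×10^11) = 1.340×10^-6 m⁴
I_req = 1.340×10^6 mm⁴
Solid square: I = a⁴/12  ⇒  a = (12I)^(1/4) = (12×1.340×10^6)^(1/4) = 63.3 mm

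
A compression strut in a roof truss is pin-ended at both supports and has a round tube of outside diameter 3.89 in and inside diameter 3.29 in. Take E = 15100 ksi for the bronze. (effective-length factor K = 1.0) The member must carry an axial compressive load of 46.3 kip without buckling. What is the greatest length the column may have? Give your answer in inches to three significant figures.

L_max ≈ 133 in

d_o = 3.89 in, d_i = 3.29 in
I = π(d_o⁴ − d_i⁴)/64 = π(3.89⁴ − 3.290⁴)/64 = 5.489 in⁴
At the buckling limit P_cr = P = 4.630×10^4 lb
From P_cr = π²EI/(K·L)²:  L = (1/K)·√(π²EI/P_cr) = (1/1)·√(π²×1.51×10^7×5.489/4.630×10^4)
L = 133 in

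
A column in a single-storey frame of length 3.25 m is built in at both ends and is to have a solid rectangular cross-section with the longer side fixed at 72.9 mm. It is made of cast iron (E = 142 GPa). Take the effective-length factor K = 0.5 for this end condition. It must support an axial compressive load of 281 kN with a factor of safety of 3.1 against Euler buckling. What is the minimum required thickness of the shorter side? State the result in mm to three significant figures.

b ≈ 64.6 mm

Required P_cr = n·P = 3.1 × 281 = 871.1 kN
L_e = K·L = 0.5 × 3.25 = 1.625 m
Required I = P_cr·L_e²/(π²E) = 8.711×10^5 × 1.625² / (π² × 1.42×10^11) = 1.641×10^-6 m⁴
I_req = 1.641×10^6 mm⁴
Rectangle, weak axis: I_min = h·b³/12 with h = 72.9 mm fixed  ⇒  b = (12I/h)^(1/3) = 64.6 mm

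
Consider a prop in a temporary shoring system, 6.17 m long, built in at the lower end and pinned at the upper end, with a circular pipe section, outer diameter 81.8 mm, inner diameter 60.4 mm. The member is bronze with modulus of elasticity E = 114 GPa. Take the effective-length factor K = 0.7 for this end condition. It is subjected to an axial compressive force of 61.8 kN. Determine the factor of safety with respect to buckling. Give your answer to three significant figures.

n ≈ 1.51

d_o = 81.8 mm, d_i = 60.4 mm
I = π(d_o⁴ − d_i⁴)/64 = π(81.8⁴ − 60.40⁴)/64 = 1.544×10^6 mm⁴
I = 1.544×10^6 mm⁴ = 1.544×10^-6 m⁴
Effective length L_e = K·L = 0.7 × 6.17 = 4.319 m
P_cr = π²EI / L_e² = π² × 114×10⁹ × 1.544×10^-6 / 4.319² = 9.316×10^4 N
Factor of safety n = P_cr / P = 93.157 / 61.8 = 1.51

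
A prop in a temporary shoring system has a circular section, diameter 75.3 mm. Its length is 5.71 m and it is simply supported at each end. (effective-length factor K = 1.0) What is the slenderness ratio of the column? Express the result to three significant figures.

For a solid circle r = d/4 = 75.3/4 = 18.82 mm
L_e = K·L = 1 × 5.71 m = 5.710 m = 5710.0 mm
λ = L_e / r_min = 5710.0 / 18.82 = 303

λ ≈ 303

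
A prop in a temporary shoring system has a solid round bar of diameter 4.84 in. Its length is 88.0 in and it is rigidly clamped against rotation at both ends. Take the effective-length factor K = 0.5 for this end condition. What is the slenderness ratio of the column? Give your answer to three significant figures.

For a solid circle r = d/4 = 4.84/4 = 1.210 in
L_e = K·L = 0.5 × 88.0 = 44.00 in
λ = L_e / r_min = 44.000 / 1.210 = 36.4

λ ≈ 36.4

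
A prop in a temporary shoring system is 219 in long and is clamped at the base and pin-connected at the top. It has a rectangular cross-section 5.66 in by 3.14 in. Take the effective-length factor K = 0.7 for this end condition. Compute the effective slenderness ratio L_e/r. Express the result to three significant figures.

For a rectangle r_min = b/√12 = 3.14/√12 = 0.9064 in
L_e = K·L = 0.7 × 219 = 153.3 in
λ = L_e / r_min = 153.30 / 0.9064 = 169

λ ≈ 169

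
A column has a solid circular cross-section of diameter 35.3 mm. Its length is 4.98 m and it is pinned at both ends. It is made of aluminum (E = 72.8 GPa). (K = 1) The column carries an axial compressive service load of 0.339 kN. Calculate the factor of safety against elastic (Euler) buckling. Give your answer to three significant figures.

I = πd⁴/64 = π×35.3⁴/64 = 7.622×10^4 mm⁴
I = 7.622×10^4 mm⁴ = 7.622×10^-8 m⁴
Effective length L_e = K·L = 1 × 4.98 = 4.980 m
P_cr = π²EI / L_e² = π² × 72.8×10⁹ × 7.622×10^-8 / 4.980² = 2.208×10^3 N
Factor of safety n = P_cr / P = 2.2082 / 0.339 = 6.51

n ≈ 6.51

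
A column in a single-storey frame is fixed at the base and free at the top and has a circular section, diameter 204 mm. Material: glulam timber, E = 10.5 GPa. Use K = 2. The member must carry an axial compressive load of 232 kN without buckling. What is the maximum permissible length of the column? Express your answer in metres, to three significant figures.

L_max ≈ 3.08 m

I = πd⁴/64 = π×204⁴/64 = 8.501×10^7 mm⁴
I = 8.501×10^-5 m⁴
At the buckling limit P_cr = P = 2.320×10^5 N
From P_cr = π²EI/(K·L)²:  L = (1/K)·√(π²EI/P_cr) = (1/2)·√(π²×1.05×10^10×8.501×10^-5/2.320×10^5)
L = 3.08 m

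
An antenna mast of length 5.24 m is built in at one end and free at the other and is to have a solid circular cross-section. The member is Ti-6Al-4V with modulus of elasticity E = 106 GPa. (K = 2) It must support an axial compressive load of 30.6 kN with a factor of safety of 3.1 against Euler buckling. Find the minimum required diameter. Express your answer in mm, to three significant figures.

d ≈ 119 mm

Required P_cr = n·P = 3.1 × 30.6 = 94.86 kN
L_e = K·L = 2 × 5.24 = 10.48 m
Required I = P_cr·L_e²/(π²E) = 9.486×10^4 × 10.48² / (π² × 1.06×10^11) = 9.959×10^-6 m⁴
I_req = 9.959×10^6 mm⁴
Solid circle: I = πd⁴/64  ⇒  d = (64I/π)^(1/4) = (64×9.959×10^6/π)^(1/4) = 119 mm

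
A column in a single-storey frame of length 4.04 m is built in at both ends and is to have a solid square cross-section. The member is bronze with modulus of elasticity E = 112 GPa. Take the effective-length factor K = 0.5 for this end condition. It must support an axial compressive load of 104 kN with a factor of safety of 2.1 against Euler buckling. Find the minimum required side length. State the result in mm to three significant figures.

Required P_cr = n·P = 2.1 × 104 = 218.4 kN
L_e = K·L = 0.5 × 4.04 = 2.020 m
Required I = P_cr·L_e²/(π²E) = 2.184×10^5 × 2.020² / (π² × 1.12×10^11) = 8.062×10^-7 m⁴
I_req = 8.062×10^5 mm⁴
Solid square: I = a⁴/12  ⇒  a = (12I)^(1/4) = (12×8.062×10^5)^(1/4) = 55.8 mm

a ≈ 55.8 mm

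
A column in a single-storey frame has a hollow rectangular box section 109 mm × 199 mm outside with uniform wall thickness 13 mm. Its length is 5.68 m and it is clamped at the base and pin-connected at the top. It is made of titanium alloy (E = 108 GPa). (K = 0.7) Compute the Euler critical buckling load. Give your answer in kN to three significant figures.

P_cr ≈ 892 kN

Inner dimensions: h_i = 199 − 2×13 = 173.0 mm, b_i = 109 − 2×13 = 83.00 mm
Weak-axis I_min = (h_o·b_o³ − h_i·b_i³)/12 with b_o = 109, b_i = 83.00 mm (shorter outer/inner sides).
I_min = (199×109³ − 173.0×83.00³)/12 = 1.323×10^7 mm⁴
I = 1.323×10^7 mm⁴ = 1.323×10^-5 m⁴
Effective length L_e = K·L = 0.7 × 5.68 = 3.976 m
P_cr = π²EI / L_e² = π² × 108×10⁹ × 1.323×10^-5 / 3.976² = 8.922×10^5 N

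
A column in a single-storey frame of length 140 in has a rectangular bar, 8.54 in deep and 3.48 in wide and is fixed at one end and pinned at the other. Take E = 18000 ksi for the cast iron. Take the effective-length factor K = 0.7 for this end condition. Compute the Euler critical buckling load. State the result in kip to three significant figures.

P_cr ≈ 555 kip

Buckling occurs about the weak axis: I_min = h·b³/12 with b = 3.48 in (the shorter side).
I_min = 8.54×3.48³/12 = 29.99 in⁴
Effective length L_e = K·L = 0.7 × 140 = 98.00 in
P_cr = π²EI / L_e² = π² × 18000×10³ × 29.99 / 98.00² = 5.548×10^5 lb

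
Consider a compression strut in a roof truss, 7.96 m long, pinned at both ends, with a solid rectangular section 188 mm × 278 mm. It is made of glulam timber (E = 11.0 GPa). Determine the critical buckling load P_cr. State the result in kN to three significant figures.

P_cr ≈ 264 kN

Buckling occurs about the weak axis: I_min = h·b³/12 with b = 188 mm (the shorter side).
I_min = 278×188³/12 = 1.539×10^8 mm⁴
I = 1.539×10^8 mm⁴ = 1.539×10^-4 m⁴
Effective length L_e = K·L = 1 × 7.96 = 7.960 m
P_cr = π²EI / L_e² = π² × 11.0×10⁹ × 1.539×10^-4 / 7.960² = 2.638×10^5 N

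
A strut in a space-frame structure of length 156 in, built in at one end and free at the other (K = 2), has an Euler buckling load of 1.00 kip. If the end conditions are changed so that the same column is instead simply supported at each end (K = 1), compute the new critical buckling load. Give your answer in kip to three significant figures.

P_cr ∝ 1/K², so P_cr,new = P_cr,old × (K_old/K_new)² = 1.00 × (2/1)²
= 1.00 × 4.000 = 4.00 kip

P_cr ≈ 4.00 kip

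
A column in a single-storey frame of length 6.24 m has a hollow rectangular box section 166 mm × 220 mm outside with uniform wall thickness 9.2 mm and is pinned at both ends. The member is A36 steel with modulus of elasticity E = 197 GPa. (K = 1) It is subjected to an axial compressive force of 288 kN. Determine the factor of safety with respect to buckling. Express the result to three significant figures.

Inner dimensions: h_i = 220 − 2×9.2 = 201.6 mm, b_i = 166 − 2×9.2 = 147.6 mm
Weak-axis I_min = (h_o·b_o³ − h_i·b_i³)/12 with b_o = 166, b_i = 147.6 mm (shorter outer/inner sides).
I_min = (220×166³ − 201.6×147.6³)/12 = 2.984×10^7 mm⁴
I = 2.984×10^7 mm⁴ = 2.984×10^-5 m⁴
Effective length L_e = K·L = 1 × 6.24 = 6.240 m
P_cr = π²EI / L_e² = π² × 197×10⁹ × 2.984×10^-5 / 6.240² = 1.490×10^6 N
Factor of safety n = P_cr / P = 1490.1 / 288 = 5.17

n ≈ 5.17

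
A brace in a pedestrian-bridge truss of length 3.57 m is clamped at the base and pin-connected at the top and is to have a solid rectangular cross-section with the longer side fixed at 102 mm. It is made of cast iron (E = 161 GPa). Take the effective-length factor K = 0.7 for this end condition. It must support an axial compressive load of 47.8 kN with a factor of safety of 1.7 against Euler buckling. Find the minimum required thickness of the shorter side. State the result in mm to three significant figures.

Required P_cr = n·P = 1.7 × 47.8 = 81.26 kN
L_e = K·L = 0.7 × 3.57 = 2.499 m
Required I = P_cr·L_e²/(π²E) = 8.126×10^4 × 2.499² / (π² × 1.61×10^11) = 3.194×10^-7 m⁴
I_req = 3.194×10^5 mm⁴
Rectangle, weak axis: I_min = h·b³/12 with h = 102 mm fixed  ⇒  b = (12I/h)^(1/3) = 33.5 mm

b ≈ 33.5 mm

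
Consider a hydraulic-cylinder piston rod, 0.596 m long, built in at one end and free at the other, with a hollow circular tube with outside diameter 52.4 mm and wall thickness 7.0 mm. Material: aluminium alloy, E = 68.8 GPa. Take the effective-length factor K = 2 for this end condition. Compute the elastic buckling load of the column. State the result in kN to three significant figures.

Inner diameter d_i = 52.4 − 2×7.0 = 38.40 mm
I = π(d_o⁴ − d_i⁴)/64 = π(52.4⁴ − 38.40⁴)/64 = 2.633×10^5 mm⁴
I = 2.633×10^5 mm⁴ = 2.633×10^-7 m⁴
Effective length L_e = K·L = 2 × 0.596 = 1.192 m
P_cr = π²EI / L_e² = π² × 68.8×10⁹ × 2.633×10^-7 / 1.192² = 1.259×10^5 N

P_cr ≈ 126 kN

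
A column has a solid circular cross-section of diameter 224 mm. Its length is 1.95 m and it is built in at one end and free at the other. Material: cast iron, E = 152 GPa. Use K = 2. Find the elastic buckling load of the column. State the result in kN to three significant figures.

P_cr ≈ 12200 kN

I = πd⁴/64 = π×224⁴/64 = 1.236×10^8 mm⁴
I = 1.236×10^8 mm⁴ = 1.236×10^-4 m⁴
Effective length L_e = K·L = 2 × 1.95 = 3.900 m
P_cr = π²EI / L_e² = π² × 152×10⁹ × 1.236×10^-4 / 3.900² = 1.219×10^7 N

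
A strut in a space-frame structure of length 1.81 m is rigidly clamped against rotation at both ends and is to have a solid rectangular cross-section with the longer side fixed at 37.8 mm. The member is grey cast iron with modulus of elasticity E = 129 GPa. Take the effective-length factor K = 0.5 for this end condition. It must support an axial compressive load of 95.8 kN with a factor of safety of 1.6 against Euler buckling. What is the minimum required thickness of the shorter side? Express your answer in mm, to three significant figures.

b ≈ 31.5 mm

Required P_cr = n·P = 1.6 × 95.8 = 153.3 kN
L_e = K·L = 0.5 × 1.81 = 0.9050 m
Required I = P_cr·L_e²/(π²E) = 1.533×10^5 × 0.9050² / (π² × 1.29×10^11) = 9.860×10^-8 m⁴
I_req = 9.860×10^4 mm⁴
Rectangle, weak axis: I_min = h·b³/12 with h = 37.8 mm fixed  ⇒  b = (12I/h)^(1/3) = 31.5 mm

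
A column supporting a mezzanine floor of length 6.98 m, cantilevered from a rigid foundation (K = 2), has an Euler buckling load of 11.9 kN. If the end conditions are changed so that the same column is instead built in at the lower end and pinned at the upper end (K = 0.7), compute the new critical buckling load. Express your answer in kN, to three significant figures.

P_cr ≈ 97.1 kN

P_cr ∝ 1/K², so P_cr,new = P_cr,old × (K_old/K_new)² = 11.9 × (2/0.7)²
= 11.9 × 8.163 = 97.1 kN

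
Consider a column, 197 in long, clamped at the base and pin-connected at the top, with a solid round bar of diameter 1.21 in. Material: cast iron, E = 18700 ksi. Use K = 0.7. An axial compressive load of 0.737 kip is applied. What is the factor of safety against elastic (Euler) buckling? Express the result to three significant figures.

n ≈ 1.39

I = πd⁴/64 = π×1.21⁴/64 = 0.1052 in⁴
Effective length L_e = K·L = 0.7 × 197 = 137.9 in
P_cr = π²EI / L_e² = π² × 18700×10³ × 0.1052 / 137.9² = 1.021×10^3 lb
Factor of safety n = P_cr / P = 1.0212 / 0.737 = 1.39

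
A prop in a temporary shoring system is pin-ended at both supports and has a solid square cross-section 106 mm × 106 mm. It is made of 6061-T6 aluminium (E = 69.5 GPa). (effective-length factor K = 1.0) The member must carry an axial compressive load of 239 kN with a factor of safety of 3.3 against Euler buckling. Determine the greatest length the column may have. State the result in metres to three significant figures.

I = a⁴/12 = 106⁴/12 = 1.052×10^7 mm⁴
I = 1.052×10^-5 m⁴
Required critical load P_cr = n·P = 3.3 × 239 = 788.7 kN = 7.887×10^5 N
From P_cr = π²EI/(K·L)²:  L = (1/K)·√(π²EI/P_cr) = (1/1)·√(π²×6.95×10^10×1.052×10^-5/7.887×10^5)
L = 3.02 m

L_max ≈ 3.02 m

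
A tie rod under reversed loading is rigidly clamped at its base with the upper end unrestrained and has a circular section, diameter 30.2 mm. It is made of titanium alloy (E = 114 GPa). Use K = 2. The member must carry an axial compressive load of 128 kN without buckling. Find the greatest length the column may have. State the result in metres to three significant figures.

I = πd⁴/64 = π×30.2⁴/64 = 4.083×10^4 mm⁴
I = 4.083×10^-8 m⁴
At the buckling limit P_cr = P = 1.280×10^5 N
From P_cr = π²EI/(K·L)²:  L = (1/K)·√(π²EI/P_cr) = (1/2)·√(π²×1.14×10^11×4.083×10^-8/1.280×10^5)
L = 0.300 m

L_max ≈ 0.300 m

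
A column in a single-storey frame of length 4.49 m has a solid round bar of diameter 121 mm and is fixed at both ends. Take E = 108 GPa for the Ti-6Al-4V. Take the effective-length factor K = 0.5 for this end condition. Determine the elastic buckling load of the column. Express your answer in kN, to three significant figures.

I = πd⁴/64 = π×121⁴/64 = 1.052×10^7 mm⁴
I = 1.052×10^7 mm⁴ = 1.052×10^-5 m⁴
Effective length L_e = K·L = 0.5 × 4.49 = 2.245 m
P_cr = π²EI / L_e² = π² × 108×10⁹ × 1.052×10^-5 / 2.245² = 2.225×10^6 N

P_cr ≈ 2230 kN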